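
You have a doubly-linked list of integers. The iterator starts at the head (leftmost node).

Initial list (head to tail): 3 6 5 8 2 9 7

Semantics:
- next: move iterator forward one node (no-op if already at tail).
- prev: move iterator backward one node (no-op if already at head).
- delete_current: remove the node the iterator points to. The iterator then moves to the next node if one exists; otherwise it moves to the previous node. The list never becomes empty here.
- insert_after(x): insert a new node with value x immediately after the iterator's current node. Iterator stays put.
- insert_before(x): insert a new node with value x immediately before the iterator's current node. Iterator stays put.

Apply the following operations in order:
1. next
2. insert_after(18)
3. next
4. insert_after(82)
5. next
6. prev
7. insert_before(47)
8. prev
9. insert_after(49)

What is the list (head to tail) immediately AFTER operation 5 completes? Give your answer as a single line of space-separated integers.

After 1 (next): list=[3, 6, 5, 8, 2, 9, 7] cursor@6
After 2 (insert_after(18)): list=[3, 6, 18, 5, 8, 2, 9, 7] cursor@6
After 3 (next): list=[3, 6, 18, 5, 8, 2, 9, 7] cursor@18
After 4 (insert_after(82)): list=[3, 6, 18, 82, 5, 8, 2, 9, 7] cursor@18
After 5 (next): list=[3, 6, 18, 82, 5, 8, 2, 9, 7] cursor@82

Answer: 3 6 18 82 5 8 2 9 7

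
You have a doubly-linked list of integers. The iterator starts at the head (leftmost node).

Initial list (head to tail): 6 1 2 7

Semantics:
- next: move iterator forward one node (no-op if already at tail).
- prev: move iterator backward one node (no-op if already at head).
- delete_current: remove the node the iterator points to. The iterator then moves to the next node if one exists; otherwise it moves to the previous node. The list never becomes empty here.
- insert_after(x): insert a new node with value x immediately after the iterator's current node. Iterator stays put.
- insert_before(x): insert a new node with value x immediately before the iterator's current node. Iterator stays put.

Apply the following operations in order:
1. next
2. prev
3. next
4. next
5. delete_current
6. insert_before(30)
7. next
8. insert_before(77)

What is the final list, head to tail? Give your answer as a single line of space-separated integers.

Answer: 6 1 30 77 7

Derivation:
After 1 (next): list=[6, 1, 2, 7] cursor@1
After 2 (prev): list=[6, 1, 2, 7] cursor@6
After 3 (next): list=[6, 1, 2, 7] cursor@1
After 4 (next): list=[6, 1, 2, 7] cursor@2
After 5 (delete_current): list=[6, 1, 7] cursor@7
After 6 (insert_before(30)): list=[6, 1, 30, 7] cursor@7
After 7 (next): list=[6, 1, 30, 7] cursor@7
After 8 (insert_before(77)): list=[6, 1, 30, 77, 7] cursor@7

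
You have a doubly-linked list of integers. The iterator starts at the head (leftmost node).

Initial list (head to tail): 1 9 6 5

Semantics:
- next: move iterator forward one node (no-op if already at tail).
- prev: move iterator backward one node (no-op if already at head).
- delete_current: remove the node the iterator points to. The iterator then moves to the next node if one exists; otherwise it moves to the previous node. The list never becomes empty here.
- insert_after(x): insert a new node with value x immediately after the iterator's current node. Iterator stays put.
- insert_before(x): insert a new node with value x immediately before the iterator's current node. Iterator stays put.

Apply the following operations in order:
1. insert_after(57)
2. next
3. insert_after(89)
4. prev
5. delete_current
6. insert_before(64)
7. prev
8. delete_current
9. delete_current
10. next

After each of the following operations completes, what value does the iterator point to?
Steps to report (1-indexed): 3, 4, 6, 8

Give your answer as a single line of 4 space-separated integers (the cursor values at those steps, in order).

Answer: 57 1 57 57

Derivation:
After 1 (insert_after(57)): list=[1, 57, 9, 6, 5] cursor@1
After 2 (next): list=[1, 57, 9, 6, 5] cursor@57
After 3 (insert_after(89)): list=[1, 57, 89, 9, 6, 5] cursor@57
After 4 (prev): list=[1, 57, 89, 9, 6, 5] cursor@1
After 5 (delete_current): list=[57, 89, 9, 6, 5] cursor@57
After 6 (insert_before(64)): list=[64, 57, 89, 9, 6, 5] cursor@57
After 7 (prev): list=[64, 57, 89, 9, 6, 5] cursor@64
After 8 (delete_current): list=[57, 89, 9, 6, 5] cursor@57
After 9 (delete_current): list=[89, 9, 6, 5] cursor@89
After 10 (next): list=[89, 9, 6, 5] cursor@9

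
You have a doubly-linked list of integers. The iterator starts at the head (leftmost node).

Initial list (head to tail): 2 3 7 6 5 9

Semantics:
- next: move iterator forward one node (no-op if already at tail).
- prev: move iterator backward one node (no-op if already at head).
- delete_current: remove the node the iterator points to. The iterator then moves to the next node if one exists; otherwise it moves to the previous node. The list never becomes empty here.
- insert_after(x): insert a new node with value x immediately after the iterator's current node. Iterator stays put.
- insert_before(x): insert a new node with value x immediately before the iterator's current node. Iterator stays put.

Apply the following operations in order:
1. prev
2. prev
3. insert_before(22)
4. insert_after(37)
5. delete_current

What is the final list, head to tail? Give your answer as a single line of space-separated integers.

After 1 (prev): list=[2, 3, 7, 6, 5, 9] cursor@2
After 2 (prev): list=[2, 3, 7, 6, 5, 9] cursor@2
After 3 (insert_before(22)): list=[22, 2, 3, 7, 6, 5, 9] cursor@2
After 4 (insert_after(37)): list=[22, 2, 37, 3, 7, 6, 5, 9] cursor@2
After 5 (delete_current): list=[22, 37, 3, 7, 6, 5, 9] cursor@37

Answer: 22 37 3 7 6 5 9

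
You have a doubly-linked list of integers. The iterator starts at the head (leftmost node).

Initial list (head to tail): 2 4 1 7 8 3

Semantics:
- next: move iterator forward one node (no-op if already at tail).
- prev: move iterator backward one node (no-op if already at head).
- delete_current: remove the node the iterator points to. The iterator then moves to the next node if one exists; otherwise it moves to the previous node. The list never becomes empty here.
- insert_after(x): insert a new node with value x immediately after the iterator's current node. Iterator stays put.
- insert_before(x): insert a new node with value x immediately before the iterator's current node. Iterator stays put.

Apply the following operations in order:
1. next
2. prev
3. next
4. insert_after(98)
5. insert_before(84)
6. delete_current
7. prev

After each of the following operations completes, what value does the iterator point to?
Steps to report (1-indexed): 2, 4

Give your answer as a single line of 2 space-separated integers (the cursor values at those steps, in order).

After 1 (next): list=[2, 4, 1, 7, 8, 3] cursor@4
After 2 (prev): list=[2, 4, 1, 7, 8, 3] cursor@2
After 3 (next): list=[2, 4, 1, 7, 8, 3] cursor@4
After 4 (insert_after(98)): list=[2, 4, 98, 1, 7, 8, 3] cursor@4
After 5 (insert_before(84)): list=[2, 84, 4, 98, 1, 7, 8, 3] cursor@4
After 6 (delete_current): list=[2, 84, 98, 1, 7, 8, 3] cursor@98
After 7 (prev): list=[2, 84, 98, 1, 7, 8, 3] cursor@84

Answer: 2 4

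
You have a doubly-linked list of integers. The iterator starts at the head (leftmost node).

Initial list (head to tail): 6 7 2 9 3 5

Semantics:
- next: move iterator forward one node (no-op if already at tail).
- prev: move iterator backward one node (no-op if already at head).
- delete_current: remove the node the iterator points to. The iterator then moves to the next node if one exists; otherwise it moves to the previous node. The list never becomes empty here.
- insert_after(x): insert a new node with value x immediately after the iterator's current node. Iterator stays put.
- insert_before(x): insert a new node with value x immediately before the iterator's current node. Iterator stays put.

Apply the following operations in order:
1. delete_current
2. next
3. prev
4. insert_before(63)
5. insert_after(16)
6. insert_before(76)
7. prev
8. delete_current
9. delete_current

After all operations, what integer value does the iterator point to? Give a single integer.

Answer: 16

Derivation:
After 1 (delete_current): list=[7, 2, 9, 3, 5] cursor@7
After 2 (next): list=[7, 2, 9, 3, 5] cursor@2
After 3 (prev): list=[7, 2, 9, 3, 5] cursor@7
After 4 (insert_before(63)): list=[63, 7, 2, 9, 3, 5] cursor@7
After 5 (insert_after(16)): list=[63, 7, 16, 2, 9, 3, 5] cursor@7
After 6 (insert_before(76)): list=[63, 76, 7, 16, 2, 9, 3, 5] cursor@7
After 7 (prev): list=[63, 76, 7, 16, 2, 9, 3, 5] cursor@76
After 8 (delete_current): list=[63, 7, 16, 2, 9, 3, 5] cursor@7
After 9 (delete_current): list=[63, 16, 2, 9, 3, 5] cursor@16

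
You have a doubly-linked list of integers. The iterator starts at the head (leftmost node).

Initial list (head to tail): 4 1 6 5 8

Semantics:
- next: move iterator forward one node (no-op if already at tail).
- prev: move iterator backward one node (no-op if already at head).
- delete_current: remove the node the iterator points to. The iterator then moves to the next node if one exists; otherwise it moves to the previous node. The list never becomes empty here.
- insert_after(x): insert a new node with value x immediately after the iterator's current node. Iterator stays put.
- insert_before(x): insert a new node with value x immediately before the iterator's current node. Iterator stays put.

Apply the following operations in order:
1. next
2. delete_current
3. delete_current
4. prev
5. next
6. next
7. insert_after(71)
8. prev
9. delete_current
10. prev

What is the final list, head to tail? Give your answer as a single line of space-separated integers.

Answer: 4 8 71

Derivation:
After 1 (next): list=[4, 1, 6, 5, 8] cursor@1
After 2 (delete_current): list=[4, 6, 5, 8] cursor@6
After 3 (delete_current): list=[4, 5, 8] cursor@5
After 4 (prev): list=[4, 5, 8] cursor@4
After 5 (next): list=[4, 5, 8] cursor@5
After 6 (next): list=[4, 5, 8] cursor@8
After 7 (insert_after(71)): list=[4, 5, 8, 71] cursor@8
After 8 (prev): list=[4, 5, 8, 71] cursor@5
After 9 (delete_current): list=[4, 8, 71] cursor@8
After 10 (prev): list=[4, 8, 71] cursor@4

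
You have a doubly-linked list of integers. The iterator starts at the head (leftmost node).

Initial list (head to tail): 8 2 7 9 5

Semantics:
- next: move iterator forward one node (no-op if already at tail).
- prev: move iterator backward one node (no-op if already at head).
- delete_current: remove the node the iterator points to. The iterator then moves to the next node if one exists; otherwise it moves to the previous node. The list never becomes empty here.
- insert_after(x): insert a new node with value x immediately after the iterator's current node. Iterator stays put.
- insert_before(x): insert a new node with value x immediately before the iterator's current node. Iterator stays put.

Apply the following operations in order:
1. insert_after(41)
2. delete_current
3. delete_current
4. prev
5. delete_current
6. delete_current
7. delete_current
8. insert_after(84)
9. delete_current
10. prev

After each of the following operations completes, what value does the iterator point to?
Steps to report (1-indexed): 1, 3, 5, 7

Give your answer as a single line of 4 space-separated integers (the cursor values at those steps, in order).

After 1 (insert_after(41)): list=[8, 41, 2, 7, 9, 5] cursor@8
After 2 (delete_current): list=[41, 2, 7, 9, 5] cursor@41
After 3 (delete_current): list=[2, 7, 9, 5] cursor@2
After 4 (prev): list=[2, 7, 9, 5] cursor@2
After 5 (delete_current): list=[7, 9, 5] cursor@7
After 6 (delete_current): list=[9, 5] cursor@9
After 7 (delete_current): list=[5] cursor@5
After 8 (insert_after(84)): list=[5, 84] cursor@5
After 9 (delete_current): list=[84] cursor@84
After 10 (prev): list=[84] cursor@84

Answer: 8 2 7 5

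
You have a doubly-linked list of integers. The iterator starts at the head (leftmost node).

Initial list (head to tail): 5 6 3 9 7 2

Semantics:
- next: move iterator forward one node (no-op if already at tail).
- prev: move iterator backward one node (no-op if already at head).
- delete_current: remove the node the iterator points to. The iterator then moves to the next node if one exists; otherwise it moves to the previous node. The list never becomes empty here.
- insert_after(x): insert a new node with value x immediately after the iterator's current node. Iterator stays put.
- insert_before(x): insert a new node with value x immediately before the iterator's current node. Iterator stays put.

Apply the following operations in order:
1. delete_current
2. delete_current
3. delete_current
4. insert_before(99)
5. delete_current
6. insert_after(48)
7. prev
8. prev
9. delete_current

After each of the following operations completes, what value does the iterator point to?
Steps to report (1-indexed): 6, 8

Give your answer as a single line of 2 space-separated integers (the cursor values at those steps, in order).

Answer: 7 99

Derivation:
After 1 (delete_current): list=[6, 3, 9, 7, 2] cursor@6
After 2 (delete_current): list=[3, 9, 7, 2] cursor@3
After 3 (delete_current): list=[9, 7, 2] cursor@9
After 4 (insert_before(99)): list=[99, 9, 7, 2] cursor@9
After 5 (delete_current): list=[99, 7, 2] cursor@7
After 6 (insert_after(48)): list=[99, 7, 48, 2] cursor@7
After 7 (prev): list=[99, 7, 48, 2] cursor@99
After 8 (prev): list=[99, 7, 48, 2] cursor@99
After 9 (delete_current): list=[7, 48, 2] cursor@7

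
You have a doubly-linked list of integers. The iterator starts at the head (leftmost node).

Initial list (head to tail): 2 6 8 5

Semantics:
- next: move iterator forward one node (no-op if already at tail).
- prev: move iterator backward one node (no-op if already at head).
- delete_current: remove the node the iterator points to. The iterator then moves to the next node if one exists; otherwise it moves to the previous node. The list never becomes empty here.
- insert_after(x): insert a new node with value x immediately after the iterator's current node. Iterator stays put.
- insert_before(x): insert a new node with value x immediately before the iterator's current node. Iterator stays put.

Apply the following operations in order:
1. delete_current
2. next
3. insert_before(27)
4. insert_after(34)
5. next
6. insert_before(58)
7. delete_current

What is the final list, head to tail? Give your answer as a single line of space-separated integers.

After 1 (delete_current): list=[6, 8, 5] cursor@6
After 2 (next): list=[6, 8, 5] cursor@8
After 3 (insert_before(27)): list=[6, 27, 8, 5] cursor@8
After 4 (insert_after(34)): list=[6, 27, 8, 34, 5] cursor@8
After 5 (next): list=[6, 27, 8, 34, 5] cursor@34
After 6 (insert_before(58)): list=[6, 27, 8, 58, 34, 5] cursor@34
After 7 (delete_current): list=[6, 27, 8, 58, 5] cursor@5

Answer: 6 27 8 58 5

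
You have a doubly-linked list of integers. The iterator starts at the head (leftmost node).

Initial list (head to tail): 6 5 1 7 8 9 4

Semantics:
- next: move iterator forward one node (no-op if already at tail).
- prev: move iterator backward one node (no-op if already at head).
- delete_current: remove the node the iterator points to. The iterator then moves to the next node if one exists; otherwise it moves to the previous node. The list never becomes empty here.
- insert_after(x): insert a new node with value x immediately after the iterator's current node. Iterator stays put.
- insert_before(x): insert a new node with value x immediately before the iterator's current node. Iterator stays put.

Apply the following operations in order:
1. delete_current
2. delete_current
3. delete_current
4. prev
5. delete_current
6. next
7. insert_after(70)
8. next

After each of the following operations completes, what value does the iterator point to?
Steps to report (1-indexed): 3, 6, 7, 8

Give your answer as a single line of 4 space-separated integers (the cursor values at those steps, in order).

After 1 (delete_current): list=[5, 1, 7, 8, 9, 4] cursor@5
After 2 (delete_current): list=[1, 7, 8, 9, 4] cursor@1
After 3 (delete_current): list=[7, 8, 9, 4] cursor@7
After 4 (prev): list=[7, 8, 9, 4] cursor@7
After 5 (delete_current): list=[8, 9, 4] cursor@8
After 6 (next): list=[8, 9, 4] cursor@9
After 7 (insert_after(70)): list=[8, 9, 70, 4] cursor@9
After 8 (next): list=[8, 9, 70, 4] cursor@70

Answer: 7 9 9 70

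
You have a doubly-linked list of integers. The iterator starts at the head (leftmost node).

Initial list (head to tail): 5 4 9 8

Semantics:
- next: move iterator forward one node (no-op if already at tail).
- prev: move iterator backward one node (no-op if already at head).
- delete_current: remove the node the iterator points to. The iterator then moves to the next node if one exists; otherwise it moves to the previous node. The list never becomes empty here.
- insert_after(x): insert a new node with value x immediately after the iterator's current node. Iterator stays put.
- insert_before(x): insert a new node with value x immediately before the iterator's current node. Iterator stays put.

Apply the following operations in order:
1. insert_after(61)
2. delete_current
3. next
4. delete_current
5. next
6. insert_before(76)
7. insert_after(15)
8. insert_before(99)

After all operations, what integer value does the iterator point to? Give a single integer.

Answer: 8

Derivation:
After 1 (insert_after(61)): list=[5, 61, 4, 9, 8] cursor@5
After 2 (delete_current): list=[61, 4, 9, 8] cursor@61
After 3 (next): list=[61, 4, 9, 8] cursor@4
After 4 (delete_current): list=[61, 9, 8] cursor@9
After 5 (next): list=[61, 9, 8] cursor@8
After 6 (insert_before(76)): list=[61, 9, 76, 8] cursor@8
After 7 (insert_after(15)): list=[61, 9, 76, 8, 15] cursor@8
After 8 (insert_before(99)): list=[61, 9, 76, 99, 8, 15] cursor@8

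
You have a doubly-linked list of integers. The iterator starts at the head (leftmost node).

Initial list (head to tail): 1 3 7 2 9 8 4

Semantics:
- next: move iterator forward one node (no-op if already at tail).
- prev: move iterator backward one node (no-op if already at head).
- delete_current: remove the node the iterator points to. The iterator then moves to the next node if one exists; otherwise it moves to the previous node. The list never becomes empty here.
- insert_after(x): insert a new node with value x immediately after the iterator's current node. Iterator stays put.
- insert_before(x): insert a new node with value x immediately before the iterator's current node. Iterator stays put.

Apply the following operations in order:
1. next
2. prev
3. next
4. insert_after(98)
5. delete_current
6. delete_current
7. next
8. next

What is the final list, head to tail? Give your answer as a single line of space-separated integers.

After 1 (next): list=[1, 3, 7, 2, 9, 8, 4] cursor@3
After 2 (prev): list=[1, 3, 7, 2, 9, 8, 4] cursor@1
After 3 (next): list=[1, 3, 7, 2, 9, 8, 4] cursor@3
After 4 (insert_after(98)): list=[1, 3, 98, 7, 2, 9, 8, 4] cursor@3
After 5 (delete_current): list=[1, 98, 7, 2, 9, 8, 4] cursor@98
After 6 (delete_current): list=[1, 7, 2, 9, 8, 4] cursor@7
After 7 (next): list=[1, 7, 2, 9, 8, 4] cursor@2
After 8 (next): list=[1, 7, 2, 9, 8, 4] cursor@9

Answer: 1 7 2 9 8 4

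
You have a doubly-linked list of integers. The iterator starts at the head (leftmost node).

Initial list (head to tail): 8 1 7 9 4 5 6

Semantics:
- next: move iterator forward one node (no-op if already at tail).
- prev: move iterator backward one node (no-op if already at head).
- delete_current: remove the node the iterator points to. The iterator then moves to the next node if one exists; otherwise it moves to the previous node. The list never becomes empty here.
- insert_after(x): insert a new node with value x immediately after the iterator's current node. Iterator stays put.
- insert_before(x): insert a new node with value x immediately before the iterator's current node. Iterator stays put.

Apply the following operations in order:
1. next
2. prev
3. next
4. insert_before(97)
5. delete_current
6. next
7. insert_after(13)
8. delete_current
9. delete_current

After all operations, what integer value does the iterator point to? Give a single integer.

Answer: 4

Derivation:
After 1 (next): list=[8, 1, 7, 9, 4, 5, 6] cursor@1
After 2 (prev): list=[8, 1, 7, 9, 4, 5, 6] cursor@8
After 3 (next): list=[8, 1, 7, 9, 4, 5, 6] cursor@1
After 4 (insert_before(97)): list=[8, 97, 1, 7, 9, 4, 5, 6] cursor@1
After 5 (delete_current): list=[8, 97, 7, 9, 4, 5, 6] cursor@7
After 6 (next): list=[8, 97, 7, 9, 4, 5, 6] cursor@9
After 7 (insert_after(13)): list=[8, 97, 7, 9, 13, 4, 5, 6] cursor@9
After 8 (delete_current): list=[8, 97, 7, 13, 4, 5, 6] cursor@13
After 9 (delete_current): list=[8, 97, 7, 4, 5, 6] cursor@4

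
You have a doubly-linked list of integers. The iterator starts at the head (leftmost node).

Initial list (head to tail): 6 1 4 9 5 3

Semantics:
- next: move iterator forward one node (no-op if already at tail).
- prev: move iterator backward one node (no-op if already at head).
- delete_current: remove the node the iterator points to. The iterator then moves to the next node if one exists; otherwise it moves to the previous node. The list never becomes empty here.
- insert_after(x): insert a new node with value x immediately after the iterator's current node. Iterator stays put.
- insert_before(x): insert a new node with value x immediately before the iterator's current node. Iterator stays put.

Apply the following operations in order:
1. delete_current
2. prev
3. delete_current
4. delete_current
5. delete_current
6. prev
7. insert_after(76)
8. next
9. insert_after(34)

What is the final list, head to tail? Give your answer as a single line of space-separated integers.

Answer: 5 76 34 3

Derivation:
After 1 (delete_current): list=[1, 4, 9, 5, 3] cursor@1
After 2 (prev): list=[1, 4, 9, 5, 3] cursor@1
After 3 (delete_current): list=[4, 9, 5, 3] cursor@4
After 4 (delete_current): list=[9, 5, 3] cursor@9
After 5 (delete_current): list=[5, 3] cursor@5
After 6 (prev): list=[5, 3] cursor@5
After 7 (insert_after(76)): list=[5, 76, 3] cursor@5
After 8 (next): list=[5, 76, 3] cursor@76
After 9 (insert_after(34)): list=[5, 76, 34, 3] cursor@76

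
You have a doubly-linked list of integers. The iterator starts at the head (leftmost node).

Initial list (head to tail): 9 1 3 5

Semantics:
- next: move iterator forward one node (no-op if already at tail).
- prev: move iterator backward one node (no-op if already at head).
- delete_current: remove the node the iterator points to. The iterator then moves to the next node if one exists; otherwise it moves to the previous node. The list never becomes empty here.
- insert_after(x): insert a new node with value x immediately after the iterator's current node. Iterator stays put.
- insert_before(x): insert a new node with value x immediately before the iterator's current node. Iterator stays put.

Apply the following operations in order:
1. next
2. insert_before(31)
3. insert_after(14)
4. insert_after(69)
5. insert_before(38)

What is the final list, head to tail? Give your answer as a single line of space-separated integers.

Answer: 9 31 38 1 69 14 3 5

Derivation:
After 1 (next): list=[9, 1, 3, 5] cursor@1
After 2 (insert_before(31)): list=[9, 31, 1, 3, 5] cursor@1
After 3 (insert_after(14)): list=[9, 31, 1, 14, 3, 5] cursor@1
After 4 (insert_after(69)): list=[9, 31, 1, 69, 14, 3, 5] cursor@1
After 5 (insert_before(38)): list=[9, 31, 38, 1, 69, 14, 3, 5] cursor@1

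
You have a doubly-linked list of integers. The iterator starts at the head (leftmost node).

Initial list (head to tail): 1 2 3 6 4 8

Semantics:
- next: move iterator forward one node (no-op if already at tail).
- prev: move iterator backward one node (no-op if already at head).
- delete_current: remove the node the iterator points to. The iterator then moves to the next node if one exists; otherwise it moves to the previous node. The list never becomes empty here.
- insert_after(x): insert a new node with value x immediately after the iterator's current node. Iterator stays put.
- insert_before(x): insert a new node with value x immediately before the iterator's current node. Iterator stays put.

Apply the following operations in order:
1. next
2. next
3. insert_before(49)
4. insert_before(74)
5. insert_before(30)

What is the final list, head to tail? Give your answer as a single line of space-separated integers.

After 1 (next): list=[1, 2, 3, 6, 4, 8] cursor@2
After 2 (next): list=[1, 2, 3, 6, 4, 8] cursor@3
After 3 (insert_before(49)): list=[1, 2, 49, 3, 6, 4, 8] cursor@3
After 4 (insert_before(74)): list=[1, 2, 49, 74, 3, 6, 4, 8] cursor@3
After 5 (insert_before(30)): list=[1, 2, 49, 74, 30, 3, 6, 4, 8] cursor@3

Answer: 1 2 49 74 30 3 6 4 8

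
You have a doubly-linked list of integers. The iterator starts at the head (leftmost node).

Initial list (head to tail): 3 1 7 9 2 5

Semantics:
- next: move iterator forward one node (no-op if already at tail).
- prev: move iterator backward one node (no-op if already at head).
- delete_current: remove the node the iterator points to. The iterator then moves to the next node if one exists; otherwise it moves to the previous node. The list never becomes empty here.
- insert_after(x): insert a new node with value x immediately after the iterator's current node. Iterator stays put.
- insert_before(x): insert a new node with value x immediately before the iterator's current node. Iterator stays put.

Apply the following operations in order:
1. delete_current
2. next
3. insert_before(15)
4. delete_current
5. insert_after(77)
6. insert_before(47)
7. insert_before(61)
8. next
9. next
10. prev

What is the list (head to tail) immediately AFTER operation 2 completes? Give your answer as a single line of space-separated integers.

Answer: 1 7 9 2 5

Derivation:
After 1 (delete_current): list=[1, 7, 9, 2, 5] cursor@1
After 2 (next): list=[1, 7, 9, 2, 5] cursor@7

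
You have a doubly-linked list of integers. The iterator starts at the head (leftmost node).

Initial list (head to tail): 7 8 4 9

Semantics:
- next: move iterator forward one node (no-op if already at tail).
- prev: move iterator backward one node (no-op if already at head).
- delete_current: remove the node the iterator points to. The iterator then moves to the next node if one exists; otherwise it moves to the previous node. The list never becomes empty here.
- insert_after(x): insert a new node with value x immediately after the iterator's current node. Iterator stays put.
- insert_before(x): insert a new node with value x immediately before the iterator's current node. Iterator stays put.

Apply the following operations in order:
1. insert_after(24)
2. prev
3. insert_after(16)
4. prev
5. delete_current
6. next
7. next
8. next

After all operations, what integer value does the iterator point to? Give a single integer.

Answer: 4

Derivation:
After 1 (insert_after(24)): list=[7, 24, 8, 4, 9] cursor@7
After 2 (prev): list=[7, 24, 8, 4, 9] cursor@7
After 3 (insert_after(16)): list=[7, 16, 24, 8, 4, 9] cursor@7
After 4 (prev): list=[7, 16, 24, 8, 4, 9] cursor@7
After 5 (delete_current): list=[16, 24, 8, 4, 9] cursor@16
After 6 (next): list=[16, 24, 8, 4, 9] cursor@24
After 7 (next): list=[16, 24, 8, 4, 9] cursor@8
After 8 (next): list=[16, 24, 8, 4, 9] cursor@4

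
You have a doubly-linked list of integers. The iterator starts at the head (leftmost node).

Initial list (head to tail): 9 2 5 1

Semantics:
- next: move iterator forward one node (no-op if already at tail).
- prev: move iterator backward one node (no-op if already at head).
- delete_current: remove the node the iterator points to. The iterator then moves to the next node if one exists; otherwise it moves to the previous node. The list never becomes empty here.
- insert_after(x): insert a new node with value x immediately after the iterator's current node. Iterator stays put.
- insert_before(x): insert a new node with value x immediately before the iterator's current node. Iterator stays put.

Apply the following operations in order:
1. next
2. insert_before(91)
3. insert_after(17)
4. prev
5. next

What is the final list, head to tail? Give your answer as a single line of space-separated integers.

Answer: 9 91 2 17 5 1

Derivation:
After 1 (next): list=[9, 2, 5, 1] cursor@2
After 2 (insert_before(91)): list=[9, 91, 2, 5, 1] cursor@2
After 3 (insert_after(17)): list=[9, 91, 2, 17, 5, 1] cursor@2
After 4 (prev): list=[9, 91, 2, 17, 5, 1] cursor@91
After 5 (next): list=[9, 91, 2, 17, 5, 1] cursor@2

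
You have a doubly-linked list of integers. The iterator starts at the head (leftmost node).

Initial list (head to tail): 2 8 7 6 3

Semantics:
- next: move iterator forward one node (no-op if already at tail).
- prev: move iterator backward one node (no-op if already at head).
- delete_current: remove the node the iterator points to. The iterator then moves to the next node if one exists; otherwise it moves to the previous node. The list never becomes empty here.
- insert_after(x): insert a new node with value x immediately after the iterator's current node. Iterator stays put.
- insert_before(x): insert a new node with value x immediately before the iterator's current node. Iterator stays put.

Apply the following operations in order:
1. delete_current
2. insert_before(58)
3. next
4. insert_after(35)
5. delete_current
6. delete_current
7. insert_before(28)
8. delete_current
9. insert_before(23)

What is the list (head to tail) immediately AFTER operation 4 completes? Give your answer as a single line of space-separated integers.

Answer: 58 8 7 35 6 3

Derivation:
After 1 (delete_current): list=[8, 7, 6, 3] cursor@8
After 2 (insert_before(58)): list=[58, 8, 7, 6, 3] cursor@8
After 3 (next): list=[58, 8, 7, 6, 3] cursor@7
After 4 (insert_after(35)): list=[58, 8, 7, 35, 6, 3] cursor@7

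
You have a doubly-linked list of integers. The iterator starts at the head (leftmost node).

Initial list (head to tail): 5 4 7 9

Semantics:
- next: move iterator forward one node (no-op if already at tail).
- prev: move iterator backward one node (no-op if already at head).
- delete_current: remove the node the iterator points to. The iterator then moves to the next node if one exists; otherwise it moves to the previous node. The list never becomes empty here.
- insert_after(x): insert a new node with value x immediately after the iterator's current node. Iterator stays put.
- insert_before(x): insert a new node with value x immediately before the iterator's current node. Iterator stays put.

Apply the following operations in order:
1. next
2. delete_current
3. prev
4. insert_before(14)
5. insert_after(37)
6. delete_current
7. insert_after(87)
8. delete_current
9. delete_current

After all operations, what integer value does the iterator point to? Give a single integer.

Answer: 7

Derivation:
After 1 (next): list=[5, 4, 7, 9] cursor@4
After 2 (delete_current): list=[5, 7, 9] cursor@7
After 3 (prev): list=[5, 7, 9] cursor@5
After 4 (insert_before(14)): list=[14, 5, 7, 9] cursor@5
After 5 (insert_after(37)): list=[14, 5, 37, 7, 9] cursor@5
After 6 (delete_current): list=[14, 37, 7, 9] cursor@37
After 7 (insert_after(87)): list=[14, 37, 87, 7, 9] cursor@37
After 8 (delete_current): list=[14, 87, 7, 9] cursor@87
After 9 (delete_current): list=[14, 7, 9] cursor@7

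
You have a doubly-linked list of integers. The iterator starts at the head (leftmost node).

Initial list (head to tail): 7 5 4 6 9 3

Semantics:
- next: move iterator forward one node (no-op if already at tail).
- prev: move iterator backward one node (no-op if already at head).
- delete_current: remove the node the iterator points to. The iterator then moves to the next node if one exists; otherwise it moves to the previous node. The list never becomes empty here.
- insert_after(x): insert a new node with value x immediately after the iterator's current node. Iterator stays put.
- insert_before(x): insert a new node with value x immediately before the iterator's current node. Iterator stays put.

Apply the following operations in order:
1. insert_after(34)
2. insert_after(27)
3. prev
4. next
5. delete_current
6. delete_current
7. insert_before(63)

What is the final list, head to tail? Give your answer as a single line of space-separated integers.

After 1 (insert_after(34)): list=[7, 34, 5, 4, 6, 9, 3] cursor@7
After 2 (insert_after(27)): list=[7, 27, 34, 5, 4, 6, 9, 3] cursor@7
After 3 (prev): list=[7, 27, 34, 5, 4, 6, 9, 3] cursor@7
After 4 (next): list=[7, 27, 34, 5, 4, 6, 9, 3] cursor@27
After 5 (delete_current): list=[7, 34, 5, 4, 6, 9, 3] cursor@34
After 6 (delete_current): list=[7, 5, 4, 6, 9, 3] cursor@5
After 7 (insert_before(63)): list=[7, 63, 5, 4, 6, 9, 3] cursor@5

Answer: 7 63 5 4 6 9 3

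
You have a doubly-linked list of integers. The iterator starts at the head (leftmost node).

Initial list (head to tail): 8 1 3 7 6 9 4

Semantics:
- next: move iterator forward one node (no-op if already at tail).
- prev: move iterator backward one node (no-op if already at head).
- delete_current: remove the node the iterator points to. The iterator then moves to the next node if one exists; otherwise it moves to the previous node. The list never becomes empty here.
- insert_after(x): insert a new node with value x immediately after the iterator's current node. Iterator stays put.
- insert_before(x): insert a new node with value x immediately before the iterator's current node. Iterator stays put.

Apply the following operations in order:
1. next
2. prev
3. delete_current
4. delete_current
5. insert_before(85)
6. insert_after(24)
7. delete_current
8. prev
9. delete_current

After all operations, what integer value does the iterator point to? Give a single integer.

After 1 (next): list=[8, 1, 3, 7, 6, 9, 4] cursor@1
After 2 (prev): list=[8, 1, 3, 7, 6, 9, 4] cursor@8
After 3 (delete_current): list=[1, 3, 7, 6, 9, 4] cursor@1
After 4 (delete_current): list=[3, 7, 6, 9, 4] cursor@3
After 5 (insert_before(85)): list=[85, 3, 7, 6, 9, 4] cursor@3
After 6 (insert_after(24)): list=[85, 3, 24, 7, 6, 9, 4] cursor@3
After 7 (delete_current): list=[85, 24, 7, 6, 9, 4] cursor@24
After 8 (prev): list=[85, 24, 7, 6, 9, 4] cursor@85
After 9 (delete_current): list=[24, 7, 6, 9, 4] cursor@24

Answer: 24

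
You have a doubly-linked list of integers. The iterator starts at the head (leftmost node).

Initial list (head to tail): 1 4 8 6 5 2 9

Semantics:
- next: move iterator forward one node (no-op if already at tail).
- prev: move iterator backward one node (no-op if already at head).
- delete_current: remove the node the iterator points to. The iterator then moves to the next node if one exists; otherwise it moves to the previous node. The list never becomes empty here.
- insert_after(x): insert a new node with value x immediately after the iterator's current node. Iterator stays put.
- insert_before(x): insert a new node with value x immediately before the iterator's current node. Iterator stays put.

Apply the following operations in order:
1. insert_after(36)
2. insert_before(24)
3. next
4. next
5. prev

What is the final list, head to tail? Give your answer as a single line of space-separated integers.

After 1 (insert_after(36)): list=[1, 36, 4, 8, 6, 5, 2, 9] cursor@1
After 2 (insert_before(24)): list=[24, 1, 36, 4, 8, 6, 5, 2, 9] cursor@1
After 3 (next): list=[24, 1, 36, 4, 8, 6, 5, 2, 9] cursor@36
After 4 (next): list=[24, 1, 36, 4, 8, 6, 5, 2, 9] cursor@4
After 5 (prev): list=[24, 1, 36, 4, 8, 6, 5, 2, 9] cursor@36

Answer: 24 1 36 4 8 6 5 2 9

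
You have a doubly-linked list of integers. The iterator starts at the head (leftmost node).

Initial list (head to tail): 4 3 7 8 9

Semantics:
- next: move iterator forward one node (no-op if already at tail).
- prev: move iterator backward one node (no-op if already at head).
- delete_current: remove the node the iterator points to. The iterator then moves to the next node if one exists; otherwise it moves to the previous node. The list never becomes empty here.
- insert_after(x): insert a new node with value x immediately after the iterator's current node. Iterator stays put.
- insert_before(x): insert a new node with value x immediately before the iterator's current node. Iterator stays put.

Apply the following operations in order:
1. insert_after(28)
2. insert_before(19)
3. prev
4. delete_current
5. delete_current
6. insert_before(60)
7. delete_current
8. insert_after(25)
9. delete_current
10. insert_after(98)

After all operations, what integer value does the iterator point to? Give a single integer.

After 1 (insert_after(28)): list=[4, 28, 3, 7, 8, 9] cursor@4
After 2 (insert_before(19)): list=[19, 4, 28, 3, 7, 8, 9] cursor@4
After 3 (prev): list=[19, 4, 28, 3, 7, 8, 9] cursor@19
After 4 (delete_current): list=[4, 28, 3, 7, 8, 9] cursor@4
After 5 (delete_current): list=[28, 3, 7, 8, 9] cursor@28
After 6 (insert_before(60)): list=[60, 28, 3, 7, 8, 9] cursor@28
After 7 (delete_current): list=[60, 3, 7, 8, 9] cursor@3
After 8 (insert_after(25)): list=[60, 3, 25, 7, 8, 9] cursor@3
After 9 (delete_current): list=[60, 25, 7, 8, 9] cursor@25
After 10 (insert_after(98)): list=[60, 25, 98, 7, 8, 9] cursor@25

Answer: 25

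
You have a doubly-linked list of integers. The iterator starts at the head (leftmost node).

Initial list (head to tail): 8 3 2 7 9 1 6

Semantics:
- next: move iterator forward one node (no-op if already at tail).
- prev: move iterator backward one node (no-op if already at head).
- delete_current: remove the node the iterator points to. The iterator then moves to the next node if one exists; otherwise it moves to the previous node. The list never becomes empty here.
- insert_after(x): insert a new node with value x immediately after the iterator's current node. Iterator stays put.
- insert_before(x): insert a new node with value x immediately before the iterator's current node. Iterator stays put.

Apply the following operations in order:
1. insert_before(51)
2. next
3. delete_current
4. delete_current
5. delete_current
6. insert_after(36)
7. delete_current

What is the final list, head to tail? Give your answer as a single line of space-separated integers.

After 1 (insert_before(51)): list=[51, 8, 3, 2, 7, 9, 1, 6] cursor@8
After 2 (next): list=[51, 8, 3, 2, 7, 9, 1, 6] cursor@3
After 3 (delete_current): list=[51, 8, 2, 7, 9, 1, 6] cursor@2
After 4 (delete_current): list=[51, 8, 7, 9, 1, 6] cursor@7
After 5 (delete_current): list=[51, 8, 9, 1, 6] cursor@9
After 6 (insert_after(36)): list=[51, 8, 9, 36, 1, 6] cursor@9
After 7 (delete_current): list=[51, 8, 36, 1, 6] cursor@36

Answer: 51 8 36 1 6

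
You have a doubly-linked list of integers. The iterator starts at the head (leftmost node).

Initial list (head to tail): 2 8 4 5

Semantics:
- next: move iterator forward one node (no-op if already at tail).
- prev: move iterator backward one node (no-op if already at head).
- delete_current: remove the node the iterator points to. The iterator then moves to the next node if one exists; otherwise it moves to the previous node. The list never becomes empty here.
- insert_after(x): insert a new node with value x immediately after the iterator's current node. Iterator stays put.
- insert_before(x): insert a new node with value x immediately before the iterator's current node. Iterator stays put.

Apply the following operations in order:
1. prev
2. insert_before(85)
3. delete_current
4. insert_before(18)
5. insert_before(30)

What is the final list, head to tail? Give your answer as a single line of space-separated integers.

Answer: 85 18 30 8 4 5

Derivation:
After 1 (prev): list=[2, 8, 4, 5] cursor@2
After 2 (insert_before(85)): list=[85, 2, 8, 4, 5] cursor@2
After 3 (delete_current): list=[85, 8, 4, 5] cursor@8
After 4 (insert_before(18)): list=[85, 18, 8, 4, 5] cursor@8
After 5 (insert_before(30)): list=[85, 18, 30, 8, 4, 5] cursor@8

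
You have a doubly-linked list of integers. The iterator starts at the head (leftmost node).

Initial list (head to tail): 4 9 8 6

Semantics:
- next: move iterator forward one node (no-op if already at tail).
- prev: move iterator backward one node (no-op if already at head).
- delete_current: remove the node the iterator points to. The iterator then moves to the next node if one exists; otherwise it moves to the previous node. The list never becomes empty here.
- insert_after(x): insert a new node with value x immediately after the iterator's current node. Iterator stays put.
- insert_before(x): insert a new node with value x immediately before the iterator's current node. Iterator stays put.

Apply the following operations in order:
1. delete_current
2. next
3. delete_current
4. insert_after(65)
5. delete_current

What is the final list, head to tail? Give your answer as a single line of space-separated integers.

Answer: 9 65

Derivation:
After 1 (delete_current): list=[9, 8, 6] cursor@9
After 2 (next): list=[9, 8, 6] cursor@8
After 3 (delete_current): list=[9, 6] cursor@6
After 4 (insert_after(65)): list=[9, 6, 65] cursor@6
After 5 (delete_current): list=[9, 65] cursor@65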